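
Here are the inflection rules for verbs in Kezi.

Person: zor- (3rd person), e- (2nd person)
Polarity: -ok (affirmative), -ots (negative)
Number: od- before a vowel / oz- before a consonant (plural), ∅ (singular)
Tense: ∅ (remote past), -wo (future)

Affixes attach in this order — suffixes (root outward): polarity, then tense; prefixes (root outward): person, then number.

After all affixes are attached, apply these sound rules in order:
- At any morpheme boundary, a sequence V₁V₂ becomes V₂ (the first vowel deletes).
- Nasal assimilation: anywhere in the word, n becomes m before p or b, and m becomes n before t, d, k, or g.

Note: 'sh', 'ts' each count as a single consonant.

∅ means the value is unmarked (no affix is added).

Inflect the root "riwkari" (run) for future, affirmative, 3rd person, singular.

zorriwkarokwo

Attach polarity affirmative -ok → riwkariok.
Attach person 3rd person zor- → zorriwkariok.
number = singular: zero marking, form stays zorriwkariok.
Attach tense future -wo → zorriwkariokwo.
Apply vowel deletion: zorriwkariokwo → zorriwkarokwo.
Nasal assimilation: no change.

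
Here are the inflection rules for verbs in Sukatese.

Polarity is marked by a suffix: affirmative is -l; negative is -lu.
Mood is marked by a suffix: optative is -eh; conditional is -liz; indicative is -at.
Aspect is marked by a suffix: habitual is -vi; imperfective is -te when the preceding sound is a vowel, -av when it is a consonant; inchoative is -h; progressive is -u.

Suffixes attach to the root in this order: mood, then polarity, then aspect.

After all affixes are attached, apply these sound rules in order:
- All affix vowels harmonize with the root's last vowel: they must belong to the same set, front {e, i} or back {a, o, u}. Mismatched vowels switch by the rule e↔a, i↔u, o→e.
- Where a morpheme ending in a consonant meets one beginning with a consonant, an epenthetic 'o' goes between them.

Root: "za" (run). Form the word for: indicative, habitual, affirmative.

Attach mood indicative -at → zaat.
Attach polarity affirmative -l → zaatl.
Attach aspect habitual -vi → zaatlvi.
Apply vowel harmony: zaatlvi → zaatlvu.
Apply epenthesis: zaatlvu → zaatolovu.

zaatolovu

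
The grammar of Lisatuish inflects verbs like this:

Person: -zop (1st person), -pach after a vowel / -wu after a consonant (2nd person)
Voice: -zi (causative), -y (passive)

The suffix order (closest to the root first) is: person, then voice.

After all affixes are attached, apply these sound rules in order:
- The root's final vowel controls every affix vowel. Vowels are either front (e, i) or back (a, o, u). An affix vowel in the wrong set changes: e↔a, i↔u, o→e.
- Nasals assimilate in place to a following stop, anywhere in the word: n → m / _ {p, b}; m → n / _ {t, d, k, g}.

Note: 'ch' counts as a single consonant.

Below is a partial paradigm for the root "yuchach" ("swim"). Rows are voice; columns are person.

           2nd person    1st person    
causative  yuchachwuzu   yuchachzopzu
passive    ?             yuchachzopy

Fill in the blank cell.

Attach person 2nd person -wu (after consonant 'ch') → yuchachwu.
Attach voice passive -y → yuchachwuy.
Vowel harmony: no change.
Nasal assimilation: no change.

yuchachwuy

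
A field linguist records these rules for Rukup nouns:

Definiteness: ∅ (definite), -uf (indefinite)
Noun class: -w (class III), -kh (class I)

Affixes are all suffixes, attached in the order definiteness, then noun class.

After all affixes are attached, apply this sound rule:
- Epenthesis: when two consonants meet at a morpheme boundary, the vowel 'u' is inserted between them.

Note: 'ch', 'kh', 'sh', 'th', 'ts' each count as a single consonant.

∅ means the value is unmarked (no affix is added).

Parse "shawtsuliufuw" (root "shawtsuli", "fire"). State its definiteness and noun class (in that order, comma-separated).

indefinite, class III

Segment: shawtsuli-uf-w.
definiteness: -uf → indefinite.
noun class: -w → class III.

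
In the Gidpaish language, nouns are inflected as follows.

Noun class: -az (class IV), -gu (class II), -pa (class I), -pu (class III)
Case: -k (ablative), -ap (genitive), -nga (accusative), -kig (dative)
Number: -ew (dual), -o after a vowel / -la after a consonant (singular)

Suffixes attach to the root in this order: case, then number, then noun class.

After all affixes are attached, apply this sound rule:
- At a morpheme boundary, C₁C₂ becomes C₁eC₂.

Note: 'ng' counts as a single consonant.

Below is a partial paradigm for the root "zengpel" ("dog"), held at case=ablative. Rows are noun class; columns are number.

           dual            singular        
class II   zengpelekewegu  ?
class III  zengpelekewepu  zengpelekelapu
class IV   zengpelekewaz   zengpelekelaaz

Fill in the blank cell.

Attach case ablative -k → zengpelk.
Attach number singular -la (after consonant 'k') → zengpelkla.
Attach noun class class II -gu → zengpelklagu.
Apply epenthesis: zengpelklagu → zengpelekelagu.

zengpelekelagu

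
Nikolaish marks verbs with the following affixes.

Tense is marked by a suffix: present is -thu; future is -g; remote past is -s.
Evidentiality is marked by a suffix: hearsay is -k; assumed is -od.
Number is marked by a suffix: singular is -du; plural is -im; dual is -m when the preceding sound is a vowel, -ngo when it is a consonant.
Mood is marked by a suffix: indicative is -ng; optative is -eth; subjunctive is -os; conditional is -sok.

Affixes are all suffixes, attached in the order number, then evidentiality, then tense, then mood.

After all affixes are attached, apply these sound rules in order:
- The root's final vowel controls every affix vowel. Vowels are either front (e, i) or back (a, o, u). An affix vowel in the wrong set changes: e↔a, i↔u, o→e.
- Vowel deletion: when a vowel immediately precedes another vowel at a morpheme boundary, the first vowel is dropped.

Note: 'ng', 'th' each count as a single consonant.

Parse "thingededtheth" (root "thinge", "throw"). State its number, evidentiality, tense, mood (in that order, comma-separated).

Segment: thinge-du-od-thu-eth.
number: -du → singular.
evidentiality: -od → assumed.
tense: -thu → present.
mood: -eth → optative.

singular, assumed, present, optative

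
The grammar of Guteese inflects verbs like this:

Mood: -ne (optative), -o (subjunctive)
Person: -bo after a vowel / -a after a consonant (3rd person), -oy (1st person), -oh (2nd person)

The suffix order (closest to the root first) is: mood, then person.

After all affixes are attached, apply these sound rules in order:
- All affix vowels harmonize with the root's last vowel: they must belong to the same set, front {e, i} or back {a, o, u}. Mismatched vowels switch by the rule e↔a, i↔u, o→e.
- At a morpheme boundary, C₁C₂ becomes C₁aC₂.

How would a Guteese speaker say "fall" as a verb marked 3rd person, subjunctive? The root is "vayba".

Attach mood subjunctive -o → vaybao.
Attach person 3rd person -bo (after vowel 'o') → vaybaobo.
Vowel harmony: no change.
Epenthesis: no change.

vaybaobo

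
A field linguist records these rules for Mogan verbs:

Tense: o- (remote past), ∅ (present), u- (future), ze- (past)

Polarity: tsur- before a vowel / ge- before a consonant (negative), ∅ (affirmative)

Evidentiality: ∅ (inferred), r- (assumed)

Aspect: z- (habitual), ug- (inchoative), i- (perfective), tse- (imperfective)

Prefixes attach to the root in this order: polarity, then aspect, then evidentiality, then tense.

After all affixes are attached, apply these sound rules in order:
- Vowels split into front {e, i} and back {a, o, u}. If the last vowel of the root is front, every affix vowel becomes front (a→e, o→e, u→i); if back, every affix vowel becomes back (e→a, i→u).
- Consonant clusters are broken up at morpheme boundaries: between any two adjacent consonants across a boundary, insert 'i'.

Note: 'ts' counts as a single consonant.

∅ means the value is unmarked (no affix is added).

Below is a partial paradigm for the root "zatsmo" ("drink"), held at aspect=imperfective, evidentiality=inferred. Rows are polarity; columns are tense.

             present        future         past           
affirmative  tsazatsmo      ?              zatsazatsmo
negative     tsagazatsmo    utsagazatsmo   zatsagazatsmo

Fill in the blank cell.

polarity = affirmative: zero marking, form stays zatsmo.
Attach aspect imperfective tse- → tsezatsmo.
evidentiality = inferred: zero marking, form stays tsezatsmo.
Attach tense future u- → utsezatsmo.
Apply vowel harmony: utsezatsmo → utsazatsmo.
Epenthesis: no change.

utsazatsmo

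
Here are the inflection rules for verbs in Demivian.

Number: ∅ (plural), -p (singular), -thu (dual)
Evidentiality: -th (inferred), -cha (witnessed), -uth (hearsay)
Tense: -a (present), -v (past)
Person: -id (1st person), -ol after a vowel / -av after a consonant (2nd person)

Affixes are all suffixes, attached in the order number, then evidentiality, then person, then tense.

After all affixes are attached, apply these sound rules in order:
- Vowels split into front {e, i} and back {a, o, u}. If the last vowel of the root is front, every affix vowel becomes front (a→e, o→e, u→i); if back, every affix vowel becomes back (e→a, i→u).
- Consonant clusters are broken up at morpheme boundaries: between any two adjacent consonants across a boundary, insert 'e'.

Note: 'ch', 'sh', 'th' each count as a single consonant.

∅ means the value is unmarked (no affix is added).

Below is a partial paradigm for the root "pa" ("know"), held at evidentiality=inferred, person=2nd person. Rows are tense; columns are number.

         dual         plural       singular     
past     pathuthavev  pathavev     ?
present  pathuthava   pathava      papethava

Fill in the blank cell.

papethavev

Attach number singular -p → pap.
Attach evidentiality inferred -th → papth.
Attach person 2nd person -av (after consonant 'th') → papthav.
Attach tense past -v → papthavv.
Vowel harmony: no change.
Apply epenthesis: papthavv → papethavev.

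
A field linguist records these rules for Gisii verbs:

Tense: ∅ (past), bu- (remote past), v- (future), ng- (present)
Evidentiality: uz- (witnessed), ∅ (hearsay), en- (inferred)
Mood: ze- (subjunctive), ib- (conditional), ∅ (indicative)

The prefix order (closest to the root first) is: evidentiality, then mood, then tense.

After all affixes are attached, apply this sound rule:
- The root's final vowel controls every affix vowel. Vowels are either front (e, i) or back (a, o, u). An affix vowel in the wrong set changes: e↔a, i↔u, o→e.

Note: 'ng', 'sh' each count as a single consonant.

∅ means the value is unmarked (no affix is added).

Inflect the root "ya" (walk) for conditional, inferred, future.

vubanya

Attach evidentiality inferred en- → enya.
Attach mood conditional ib- → ibenya.
Attach tense future v- → vibenya.
Apply vowel harmony: vibenya → vubanya.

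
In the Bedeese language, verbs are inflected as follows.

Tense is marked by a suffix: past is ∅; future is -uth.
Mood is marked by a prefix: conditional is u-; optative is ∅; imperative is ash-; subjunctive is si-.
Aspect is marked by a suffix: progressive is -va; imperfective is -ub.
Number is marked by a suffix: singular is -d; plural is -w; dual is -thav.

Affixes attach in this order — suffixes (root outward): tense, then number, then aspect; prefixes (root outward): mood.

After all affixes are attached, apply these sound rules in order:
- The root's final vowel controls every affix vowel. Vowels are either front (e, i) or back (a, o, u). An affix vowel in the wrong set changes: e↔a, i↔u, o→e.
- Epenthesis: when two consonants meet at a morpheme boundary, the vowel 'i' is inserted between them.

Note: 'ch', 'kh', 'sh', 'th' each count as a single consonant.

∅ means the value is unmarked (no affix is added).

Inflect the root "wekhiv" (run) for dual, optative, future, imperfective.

wekhivithithevib

Attach tense future -uth → wekhivuth.
Attach number dual -thav → wekhivuththav.
Attach aspect imperfective -ub → wekhivuththavub.
mood = optative: zero marking, form stays wekhivuththavub.
Apply vowel harmony: wekhivuththavub → wekhiviththevib.
Apply epenthesis: wekhiviththevib → wekhivithithevib.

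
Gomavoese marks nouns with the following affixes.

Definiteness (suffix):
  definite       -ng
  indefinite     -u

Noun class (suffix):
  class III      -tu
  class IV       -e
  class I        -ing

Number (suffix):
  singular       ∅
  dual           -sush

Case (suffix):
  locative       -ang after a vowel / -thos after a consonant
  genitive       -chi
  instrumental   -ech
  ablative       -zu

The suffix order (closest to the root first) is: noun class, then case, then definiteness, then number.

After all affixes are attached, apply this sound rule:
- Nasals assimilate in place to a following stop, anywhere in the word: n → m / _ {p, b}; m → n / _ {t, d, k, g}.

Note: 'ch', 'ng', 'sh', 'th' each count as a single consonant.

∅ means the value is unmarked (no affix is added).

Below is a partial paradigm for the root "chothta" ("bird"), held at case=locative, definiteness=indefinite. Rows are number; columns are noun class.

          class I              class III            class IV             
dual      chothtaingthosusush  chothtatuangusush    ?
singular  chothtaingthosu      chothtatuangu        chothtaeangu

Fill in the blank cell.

chothtaeangusush

Attach noun class class IV -e → chothtae.
Attach case locative -ang (after vowel 'e') → chothtaeang.
Attach definiteness indefinite -u → chothtaeangu.
Attach number dual -sush → chothtaeangusush.
Nasal assimilation: no change.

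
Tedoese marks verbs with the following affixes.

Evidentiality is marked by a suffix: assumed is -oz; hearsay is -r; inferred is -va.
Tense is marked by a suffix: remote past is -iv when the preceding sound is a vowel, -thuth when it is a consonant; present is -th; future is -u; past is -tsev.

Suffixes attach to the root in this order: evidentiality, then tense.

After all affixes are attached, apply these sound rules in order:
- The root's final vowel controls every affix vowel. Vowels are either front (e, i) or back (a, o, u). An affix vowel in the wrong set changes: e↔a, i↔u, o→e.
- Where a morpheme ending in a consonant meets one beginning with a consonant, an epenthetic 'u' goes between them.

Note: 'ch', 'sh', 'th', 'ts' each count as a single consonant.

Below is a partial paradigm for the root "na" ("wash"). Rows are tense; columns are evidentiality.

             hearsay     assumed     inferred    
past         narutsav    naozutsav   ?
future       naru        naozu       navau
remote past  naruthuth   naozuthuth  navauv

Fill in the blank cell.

navatsav

Attach evidentiality inferred -va → nava.
Attach tense past -tsev → navatsev.
Apply vowel harmony: navatsev → navatsav.
Epenthesis: no change.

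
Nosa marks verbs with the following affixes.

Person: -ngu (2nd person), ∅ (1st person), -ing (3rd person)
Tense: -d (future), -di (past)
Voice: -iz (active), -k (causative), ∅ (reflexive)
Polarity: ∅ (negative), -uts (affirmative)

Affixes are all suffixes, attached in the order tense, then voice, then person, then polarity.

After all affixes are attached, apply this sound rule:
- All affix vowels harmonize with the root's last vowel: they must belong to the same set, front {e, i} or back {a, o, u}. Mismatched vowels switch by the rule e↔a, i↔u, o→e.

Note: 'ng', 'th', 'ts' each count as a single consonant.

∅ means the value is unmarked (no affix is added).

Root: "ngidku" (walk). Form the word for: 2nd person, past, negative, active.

Attach tense past -di → ngidkudi.
Attach voice active -iz → ngidkudiiz.
Attach person 2nd person -ngu → ngidkudiizngu.
polarity = negative: zero marking, form stays ngidkudiizngu.
Apply vowel harmony: ngidkudiizngu → ngidkuduuzngu.

ngidkuduuzngu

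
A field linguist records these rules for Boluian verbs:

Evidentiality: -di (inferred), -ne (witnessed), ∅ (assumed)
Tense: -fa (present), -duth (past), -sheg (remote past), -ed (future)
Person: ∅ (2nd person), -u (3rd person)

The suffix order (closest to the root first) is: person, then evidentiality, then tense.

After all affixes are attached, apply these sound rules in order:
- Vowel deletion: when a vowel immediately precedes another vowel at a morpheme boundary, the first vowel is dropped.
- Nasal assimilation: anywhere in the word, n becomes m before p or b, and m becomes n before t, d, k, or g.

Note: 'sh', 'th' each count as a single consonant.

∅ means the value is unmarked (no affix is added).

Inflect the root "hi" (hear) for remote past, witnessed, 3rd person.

hunesheg

Attach person 3rd person -u → hiu.
Attach evidentiality witnessed -ne → hiune.
Attach tense remote past -sheg → hiunesheg.
Apply vowel deletion: hiunesheg → hunesheg.
Nasal assimilation: no change.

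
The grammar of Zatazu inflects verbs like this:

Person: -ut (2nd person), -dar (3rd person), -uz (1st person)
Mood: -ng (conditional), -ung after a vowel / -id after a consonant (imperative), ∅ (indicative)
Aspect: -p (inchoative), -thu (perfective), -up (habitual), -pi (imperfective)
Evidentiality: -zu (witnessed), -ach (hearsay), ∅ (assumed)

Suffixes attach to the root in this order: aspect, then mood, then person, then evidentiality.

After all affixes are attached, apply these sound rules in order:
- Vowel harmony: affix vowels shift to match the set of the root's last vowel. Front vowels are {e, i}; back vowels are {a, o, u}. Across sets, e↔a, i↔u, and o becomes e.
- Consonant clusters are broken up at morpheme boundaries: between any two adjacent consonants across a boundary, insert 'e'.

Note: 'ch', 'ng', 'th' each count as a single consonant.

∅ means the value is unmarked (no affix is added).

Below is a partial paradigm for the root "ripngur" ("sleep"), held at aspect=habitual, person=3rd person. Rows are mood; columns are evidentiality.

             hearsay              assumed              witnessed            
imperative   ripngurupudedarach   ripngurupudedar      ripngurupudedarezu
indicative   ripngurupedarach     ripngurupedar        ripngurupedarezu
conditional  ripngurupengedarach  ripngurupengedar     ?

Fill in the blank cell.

Attach aspect habitual -up → ripngurup.
Attach mood conditional -ng → ripngurupng.
Attach person 3rd person -dar → ripngurupngdar.
Attach evidentiality witnessed -zu → ripngurupngdarzu.
Vowel harmony: no change.
Apply epenthesis: ripngurupngdarzu → ripngurupengedarezu.

ripngurupengedarezu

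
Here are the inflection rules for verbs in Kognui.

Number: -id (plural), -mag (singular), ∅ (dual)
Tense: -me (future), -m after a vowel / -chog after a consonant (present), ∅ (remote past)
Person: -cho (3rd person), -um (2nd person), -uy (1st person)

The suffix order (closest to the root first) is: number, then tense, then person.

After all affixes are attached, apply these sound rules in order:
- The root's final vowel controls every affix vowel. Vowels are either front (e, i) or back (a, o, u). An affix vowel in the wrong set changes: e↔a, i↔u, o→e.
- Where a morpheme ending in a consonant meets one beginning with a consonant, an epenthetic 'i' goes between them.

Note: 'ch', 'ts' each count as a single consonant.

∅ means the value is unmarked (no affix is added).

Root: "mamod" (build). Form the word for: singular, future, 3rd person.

Attach number singular -mag → mamodmag.
Attach tense future -me → mamodmagme.
Attach person 3rd person -cho → mamodmagmecho.
Apply vowel harmony: mamodmagmecho → mamodmagmacho.
Apply epenthesis: mamodmagmacho → mamodimagimacho.

mamodimagimacho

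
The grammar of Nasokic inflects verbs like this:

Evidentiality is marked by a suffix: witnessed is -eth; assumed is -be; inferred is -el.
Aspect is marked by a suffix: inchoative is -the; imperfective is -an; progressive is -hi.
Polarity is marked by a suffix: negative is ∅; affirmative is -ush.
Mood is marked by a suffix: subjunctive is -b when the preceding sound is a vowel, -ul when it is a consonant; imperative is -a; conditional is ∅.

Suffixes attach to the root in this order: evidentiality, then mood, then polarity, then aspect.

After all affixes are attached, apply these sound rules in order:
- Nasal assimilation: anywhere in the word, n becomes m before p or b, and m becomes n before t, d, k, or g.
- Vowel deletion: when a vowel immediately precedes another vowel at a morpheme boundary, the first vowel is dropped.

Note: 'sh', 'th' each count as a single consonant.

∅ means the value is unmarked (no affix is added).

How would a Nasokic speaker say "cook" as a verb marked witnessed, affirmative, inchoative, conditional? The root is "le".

Attach evidentiality witnessed -eth → leeth.
mood = conditional: zero marking, form stays leeth.
Attach polarity affirmative -ush → leethush.
Attach aspect inchoative -the → leethushthe.
Nasal assimilation: no change.
Apply vowel deletion: leethushthe → lethushthe.

lethushthe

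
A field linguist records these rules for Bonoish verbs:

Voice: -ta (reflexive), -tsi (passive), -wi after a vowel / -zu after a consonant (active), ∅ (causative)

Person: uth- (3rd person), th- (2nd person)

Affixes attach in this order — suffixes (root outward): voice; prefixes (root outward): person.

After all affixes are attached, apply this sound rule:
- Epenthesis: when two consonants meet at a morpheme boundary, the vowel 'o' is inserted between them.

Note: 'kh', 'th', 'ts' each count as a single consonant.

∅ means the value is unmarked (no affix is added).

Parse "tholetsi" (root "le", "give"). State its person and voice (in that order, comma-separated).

Segment: th-le-tsi.
person: th- → 2nd person.
voice: -tsi → passive.

2nd person, passive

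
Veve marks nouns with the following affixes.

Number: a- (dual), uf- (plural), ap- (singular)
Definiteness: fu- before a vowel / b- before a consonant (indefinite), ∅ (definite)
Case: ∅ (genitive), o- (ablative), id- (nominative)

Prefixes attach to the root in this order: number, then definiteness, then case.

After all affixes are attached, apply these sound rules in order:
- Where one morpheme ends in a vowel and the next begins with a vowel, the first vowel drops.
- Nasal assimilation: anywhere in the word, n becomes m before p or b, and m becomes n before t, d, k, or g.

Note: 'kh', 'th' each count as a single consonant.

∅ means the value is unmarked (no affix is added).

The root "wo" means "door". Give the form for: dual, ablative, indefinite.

Attach number dual a- → awo.
Attach definiteness indefinite fu- (before vowel 'a') → fuawo.
Attach case ablative o- → ofuawo.
Apply vowel deletion: ofuawo → ofawo.
Nasal assimilation: no change.

ofawo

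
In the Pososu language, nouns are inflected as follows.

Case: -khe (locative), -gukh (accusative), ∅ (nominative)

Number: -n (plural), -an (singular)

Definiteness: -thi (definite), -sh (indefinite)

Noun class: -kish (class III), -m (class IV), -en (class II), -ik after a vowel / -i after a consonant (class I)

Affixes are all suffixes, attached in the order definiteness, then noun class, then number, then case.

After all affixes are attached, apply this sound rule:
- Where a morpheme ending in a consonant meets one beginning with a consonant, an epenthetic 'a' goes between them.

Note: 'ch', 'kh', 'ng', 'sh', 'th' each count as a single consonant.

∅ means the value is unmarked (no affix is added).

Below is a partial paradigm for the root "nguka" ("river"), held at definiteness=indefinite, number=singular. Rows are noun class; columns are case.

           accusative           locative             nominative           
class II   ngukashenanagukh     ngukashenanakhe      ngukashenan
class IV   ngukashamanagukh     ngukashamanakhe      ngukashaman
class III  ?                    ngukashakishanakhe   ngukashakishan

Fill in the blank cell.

ngukashakishanagukh

Attach definiteness indefinite -sh → ngukash.
Attach noun class class III -kish → ngukashkish.
Attach number singular -an → ngukashkishan.
Attach case accusative -gukh → ngukashkishangukh.
Apply epenthesis: ngukashkishangukh → ngukashakishanagukh.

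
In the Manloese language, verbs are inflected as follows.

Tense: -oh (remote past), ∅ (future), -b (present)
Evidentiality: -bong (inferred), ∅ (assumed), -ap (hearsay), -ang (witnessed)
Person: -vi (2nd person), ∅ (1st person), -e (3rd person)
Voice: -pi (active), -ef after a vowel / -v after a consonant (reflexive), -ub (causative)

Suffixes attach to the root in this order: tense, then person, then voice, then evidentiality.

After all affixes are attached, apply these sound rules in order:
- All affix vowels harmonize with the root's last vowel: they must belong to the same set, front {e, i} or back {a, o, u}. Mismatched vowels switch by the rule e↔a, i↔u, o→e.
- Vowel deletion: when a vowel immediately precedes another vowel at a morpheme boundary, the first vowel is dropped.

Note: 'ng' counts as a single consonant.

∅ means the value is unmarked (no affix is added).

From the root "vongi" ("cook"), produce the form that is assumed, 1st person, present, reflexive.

Attach tense present -b → vongib.
person = 1st person: zero marking, form stays vongib.
Attach voice reflexive -v (after consonant 'b') → vongibv.
evidentiality = assumed: zero marking, form stays vongibv.
Vowel harmony: no change.
Vowel deletion: no change.

vongibv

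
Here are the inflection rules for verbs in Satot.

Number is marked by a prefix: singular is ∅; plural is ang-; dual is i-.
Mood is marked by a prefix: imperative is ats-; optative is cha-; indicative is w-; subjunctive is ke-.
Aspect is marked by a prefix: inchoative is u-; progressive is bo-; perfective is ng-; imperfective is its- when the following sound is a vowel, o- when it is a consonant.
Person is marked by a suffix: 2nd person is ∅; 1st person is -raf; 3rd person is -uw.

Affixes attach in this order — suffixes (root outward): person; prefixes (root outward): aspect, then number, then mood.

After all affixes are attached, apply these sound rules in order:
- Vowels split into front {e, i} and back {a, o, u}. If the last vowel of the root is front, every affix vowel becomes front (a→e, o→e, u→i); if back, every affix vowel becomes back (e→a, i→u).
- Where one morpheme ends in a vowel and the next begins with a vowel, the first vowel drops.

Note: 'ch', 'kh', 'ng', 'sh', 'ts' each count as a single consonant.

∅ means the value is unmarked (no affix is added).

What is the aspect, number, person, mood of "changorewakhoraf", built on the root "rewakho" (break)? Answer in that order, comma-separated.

imperfective, plural, 1st person, optative

Segment: cha-ang-o-rewakho-raf.
aspect: its/o- → imperfective.
number: ang- → plural.
person: -raf → 1st person.
mood: cha- → optative.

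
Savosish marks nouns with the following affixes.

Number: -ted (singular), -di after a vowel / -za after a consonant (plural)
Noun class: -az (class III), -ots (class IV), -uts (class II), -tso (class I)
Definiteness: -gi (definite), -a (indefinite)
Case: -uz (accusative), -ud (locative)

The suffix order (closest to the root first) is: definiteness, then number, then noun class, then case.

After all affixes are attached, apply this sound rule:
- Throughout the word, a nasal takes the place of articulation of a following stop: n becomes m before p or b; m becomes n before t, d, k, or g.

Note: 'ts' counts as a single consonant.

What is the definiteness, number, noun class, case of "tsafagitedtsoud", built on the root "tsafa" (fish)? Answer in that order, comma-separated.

definite, singular, class I, locative

Segment: tsafa-gi-ted-tso-ud.
definiteness: -gi → definite.
number: -ted → singular.
noun class: -tso → class I.
case: -ud → locative.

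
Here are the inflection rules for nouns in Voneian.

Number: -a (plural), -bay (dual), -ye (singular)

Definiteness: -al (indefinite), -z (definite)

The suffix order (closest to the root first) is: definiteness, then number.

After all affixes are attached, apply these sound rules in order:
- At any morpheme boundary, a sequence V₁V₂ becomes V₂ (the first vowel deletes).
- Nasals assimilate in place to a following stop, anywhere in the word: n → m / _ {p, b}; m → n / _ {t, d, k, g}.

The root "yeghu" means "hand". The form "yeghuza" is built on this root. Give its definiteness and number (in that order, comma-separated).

definite, plural

Segment: yeghu-z-a.
definiteness: -z → definite.
number: -a → plural.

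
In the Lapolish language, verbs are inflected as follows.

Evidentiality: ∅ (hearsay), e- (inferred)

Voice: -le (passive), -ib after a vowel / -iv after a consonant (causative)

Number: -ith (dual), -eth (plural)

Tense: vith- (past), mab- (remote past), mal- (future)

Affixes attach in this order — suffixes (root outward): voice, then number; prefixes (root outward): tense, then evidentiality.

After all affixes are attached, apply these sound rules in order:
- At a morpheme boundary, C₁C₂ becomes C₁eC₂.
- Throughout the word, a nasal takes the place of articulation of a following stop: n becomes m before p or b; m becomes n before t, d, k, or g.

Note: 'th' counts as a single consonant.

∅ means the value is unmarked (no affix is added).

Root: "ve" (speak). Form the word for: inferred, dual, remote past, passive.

Attach tense remote past mab- → mabve.
Attach evidentiality inferred e- → emabve.
Attach voice passive -le → emabvele.
Attach number dual -ith → emabveleith.
Apply epenthesis: emabveleith → emabeveleith.
Nasal assimilation: no change.

emabeveleith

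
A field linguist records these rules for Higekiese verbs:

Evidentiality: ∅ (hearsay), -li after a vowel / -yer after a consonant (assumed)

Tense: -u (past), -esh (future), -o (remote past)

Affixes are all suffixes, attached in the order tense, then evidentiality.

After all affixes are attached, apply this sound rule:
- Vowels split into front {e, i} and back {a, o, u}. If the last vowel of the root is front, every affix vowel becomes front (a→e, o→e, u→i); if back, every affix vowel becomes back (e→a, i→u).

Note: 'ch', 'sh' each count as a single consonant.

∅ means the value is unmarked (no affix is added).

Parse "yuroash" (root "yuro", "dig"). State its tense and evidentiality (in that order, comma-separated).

Segment: yuro-esh.
tense: -esh → future.
evidentiality: ∅ → hearsay.

future, hearsay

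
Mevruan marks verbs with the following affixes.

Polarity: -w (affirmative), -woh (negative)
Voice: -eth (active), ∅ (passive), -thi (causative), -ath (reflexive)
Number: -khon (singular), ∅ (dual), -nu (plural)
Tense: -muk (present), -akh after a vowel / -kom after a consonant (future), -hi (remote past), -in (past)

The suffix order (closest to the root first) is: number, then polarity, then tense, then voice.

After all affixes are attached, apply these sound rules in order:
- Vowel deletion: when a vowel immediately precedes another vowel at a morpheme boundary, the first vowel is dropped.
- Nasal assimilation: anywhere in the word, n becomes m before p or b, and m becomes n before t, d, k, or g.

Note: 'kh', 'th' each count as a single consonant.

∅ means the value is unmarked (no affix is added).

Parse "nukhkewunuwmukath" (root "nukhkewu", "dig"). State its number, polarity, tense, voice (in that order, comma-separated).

Segment: nukhkewu-nu-w-muk-ath.
number: -nu → plural.
polarity: -w → affirmative.
tense: -muk → present.
voice: -ath → reflexive.

plural, affirmative, present, reflexive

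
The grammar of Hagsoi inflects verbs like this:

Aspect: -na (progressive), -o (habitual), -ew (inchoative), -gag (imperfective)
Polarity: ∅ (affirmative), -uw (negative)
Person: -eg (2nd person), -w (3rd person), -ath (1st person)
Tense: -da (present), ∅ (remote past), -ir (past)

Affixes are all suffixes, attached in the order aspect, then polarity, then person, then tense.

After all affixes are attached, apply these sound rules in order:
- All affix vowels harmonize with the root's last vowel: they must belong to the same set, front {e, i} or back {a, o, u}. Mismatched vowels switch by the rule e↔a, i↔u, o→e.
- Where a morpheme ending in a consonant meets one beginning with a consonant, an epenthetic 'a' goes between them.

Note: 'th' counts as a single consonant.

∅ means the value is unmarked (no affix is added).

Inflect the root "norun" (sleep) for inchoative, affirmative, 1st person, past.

norunawathur

Attach aspect inchoative -ew → norunew.
polarity = affirmative: zero marking, form stays norunew.
Attach person 1st person -ath → norunewath.
Attach tense past -ir → norunewathir.
Apply vowel harmony: norunewathir → norunawathur.
Epenthesis: no change.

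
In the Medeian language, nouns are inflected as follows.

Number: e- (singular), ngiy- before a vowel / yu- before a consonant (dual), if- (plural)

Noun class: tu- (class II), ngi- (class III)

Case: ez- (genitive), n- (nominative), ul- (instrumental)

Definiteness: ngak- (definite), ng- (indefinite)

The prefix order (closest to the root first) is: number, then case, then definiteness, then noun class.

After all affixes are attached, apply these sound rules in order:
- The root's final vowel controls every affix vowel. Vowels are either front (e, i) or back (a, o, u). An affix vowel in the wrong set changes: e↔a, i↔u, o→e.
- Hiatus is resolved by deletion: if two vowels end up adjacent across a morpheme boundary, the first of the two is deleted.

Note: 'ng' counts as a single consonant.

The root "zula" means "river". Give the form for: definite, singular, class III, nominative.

ngungaknazula

Attach number singular e- → ezula.
Attach case nominative n- → nezula.
Attach definiteness definite ngak- → ngaknezula.
Attach noun class class III ngi- → ngingaknezula.
Apply vowel harmony: ngingaknezula → ngungaknazula.
Vowel deletion: no change.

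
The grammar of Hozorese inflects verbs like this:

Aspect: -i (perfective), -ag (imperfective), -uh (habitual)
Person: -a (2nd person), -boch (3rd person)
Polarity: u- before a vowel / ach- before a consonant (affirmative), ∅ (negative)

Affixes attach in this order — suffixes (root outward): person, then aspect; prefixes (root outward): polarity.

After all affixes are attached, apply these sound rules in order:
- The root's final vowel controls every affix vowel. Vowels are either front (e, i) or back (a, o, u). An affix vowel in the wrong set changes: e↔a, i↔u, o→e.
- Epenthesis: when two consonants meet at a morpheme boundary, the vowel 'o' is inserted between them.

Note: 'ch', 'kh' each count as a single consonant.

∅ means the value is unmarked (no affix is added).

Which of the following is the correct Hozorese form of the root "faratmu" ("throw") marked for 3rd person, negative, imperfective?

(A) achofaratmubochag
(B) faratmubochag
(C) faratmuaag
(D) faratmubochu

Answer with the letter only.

Attach person 3rd person -boch → faratmuboch.
Attach aspect imperfective -ag → faratmubochag.
polarity = negative: zero marking, form stays faratmubochag.
Vowel harmony: no change.
Epenthesis: no change.
So the correct form is faratmubochag, option (B).
(D) faratmubochu is wrong: it uses perfective instead of imperfective for aspect.
(A) achofaratmubochag is wrong: it uses affirmative instead of negative for polarity.
(C) faratmuaag is wrong: it uses 2nd person instead of 3rd person for person.

B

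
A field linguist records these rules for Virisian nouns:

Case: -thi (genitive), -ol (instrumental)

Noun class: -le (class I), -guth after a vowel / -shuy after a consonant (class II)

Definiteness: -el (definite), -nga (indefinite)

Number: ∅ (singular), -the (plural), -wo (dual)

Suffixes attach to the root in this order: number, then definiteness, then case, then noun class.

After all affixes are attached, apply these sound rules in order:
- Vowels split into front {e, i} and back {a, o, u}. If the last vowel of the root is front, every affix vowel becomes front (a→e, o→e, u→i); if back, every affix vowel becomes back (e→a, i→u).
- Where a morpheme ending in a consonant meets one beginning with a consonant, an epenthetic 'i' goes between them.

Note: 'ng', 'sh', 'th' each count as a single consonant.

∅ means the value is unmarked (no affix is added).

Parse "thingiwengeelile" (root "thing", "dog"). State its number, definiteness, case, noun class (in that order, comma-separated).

dual, indefinite, instrumental, class I

Segment: thing-wo-nga-ol-le.
number: -wo → dual.
definiteness: -nga → indefinite.
case: -ol → instrumental.
noun class: -le → class I.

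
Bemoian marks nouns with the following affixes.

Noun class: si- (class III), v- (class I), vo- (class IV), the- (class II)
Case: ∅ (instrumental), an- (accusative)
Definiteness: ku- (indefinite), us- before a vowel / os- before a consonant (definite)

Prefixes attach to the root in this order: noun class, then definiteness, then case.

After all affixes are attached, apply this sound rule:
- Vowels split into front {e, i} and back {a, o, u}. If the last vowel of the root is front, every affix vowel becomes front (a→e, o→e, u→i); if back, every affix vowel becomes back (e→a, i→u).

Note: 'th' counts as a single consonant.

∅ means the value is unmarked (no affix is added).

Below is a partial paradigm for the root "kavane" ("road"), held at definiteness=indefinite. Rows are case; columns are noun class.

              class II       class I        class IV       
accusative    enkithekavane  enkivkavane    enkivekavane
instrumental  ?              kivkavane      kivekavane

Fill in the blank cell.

kithekavane

Attach noun class class II the- → thekavane.
Attach definiteness indefinite ku- → kuthekavane.
case = instrumental: zero marking, form stays kuthekavane.
Apply vowel harmony: kuthekavane → kithekavane.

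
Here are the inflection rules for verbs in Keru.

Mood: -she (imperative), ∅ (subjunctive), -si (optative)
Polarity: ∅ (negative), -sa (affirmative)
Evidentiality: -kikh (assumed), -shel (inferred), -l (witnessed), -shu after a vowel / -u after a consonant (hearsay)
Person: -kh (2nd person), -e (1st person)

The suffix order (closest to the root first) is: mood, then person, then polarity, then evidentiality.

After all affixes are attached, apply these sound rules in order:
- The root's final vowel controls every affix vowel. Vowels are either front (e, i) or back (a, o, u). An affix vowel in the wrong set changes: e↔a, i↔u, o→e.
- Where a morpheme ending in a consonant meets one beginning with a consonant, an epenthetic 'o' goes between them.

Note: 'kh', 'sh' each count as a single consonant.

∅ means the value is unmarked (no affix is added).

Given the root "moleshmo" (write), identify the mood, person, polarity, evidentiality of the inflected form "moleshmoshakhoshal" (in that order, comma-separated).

imperative, 2nd person, negative, inferred

Segment: moleshmo-she-kh-shel.
mood: -she → imperative.
person: -kh → 2nd person.
polarity: ∅ → negative.
evidentiality: -shel → inferred.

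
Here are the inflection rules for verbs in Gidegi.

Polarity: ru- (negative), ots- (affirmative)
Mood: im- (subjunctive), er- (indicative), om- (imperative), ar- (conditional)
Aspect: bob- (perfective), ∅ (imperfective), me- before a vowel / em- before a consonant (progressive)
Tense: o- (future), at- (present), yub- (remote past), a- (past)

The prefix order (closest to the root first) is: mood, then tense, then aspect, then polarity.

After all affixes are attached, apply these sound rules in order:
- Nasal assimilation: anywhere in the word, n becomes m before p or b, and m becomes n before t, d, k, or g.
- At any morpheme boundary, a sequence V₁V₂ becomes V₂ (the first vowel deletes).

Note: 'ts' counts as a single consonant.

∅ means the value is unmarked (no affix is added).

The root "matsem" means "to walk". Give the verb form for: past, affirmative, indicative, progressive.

Attach mood indicative er- → ermatsem.
Attach tense past a- → aermatsem.
Attach aspect progressive me- (before vowel 'a') → meaermatsem.
Attach polarity affirmative ots- → otsmeaermatsem.
Nasal assimilation: no change.
Apply vowel deletion: otsmeaermatsem → otsmermatsem.

otsmermatsem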